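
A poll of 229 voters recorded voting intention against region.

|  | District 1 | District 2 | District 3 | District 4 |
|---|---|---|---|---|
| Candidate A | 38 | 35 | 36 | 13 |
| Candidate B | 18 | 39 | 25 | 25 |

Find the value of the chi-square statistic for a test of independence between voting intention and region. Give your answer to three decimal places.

12.202

Row totals: 122, 107. Column totals: 56, 74, 61, 38. Grand total N = 229.
Expected counts (row total × column total / N):
  Candidate A, District 1: 122×56/229 = 29.8341
  Candidate A, District 2: 122×74/229 = 39.4236
  Candidate A, District 3: 122×61/229 = 32.4978
  Candidate A, District 4: 122×38/229 = 20.2445
  Candidate B, District 1: 107×56/229 = 26.1659
  Candidate B, District 2: 107×74/229 = 34.5764
  Candidate B, District 3: 107×61/229 = 28.5022
  Candidate B, District 4: 107×38/229 = 17.7555
Contributions (O − E)²/E:
  (38 − 29.8341)²/29.8341 = 2.2351
  (35 − 39.4236)²/39.4236 = 0.4964
  (36 − 32.4978)²/32.4978 = 0.3774
  (13 − 20.2445)²/20.2445 = 2.5924
  (18 − 26.1659)²/26.1659 = 2.5484
  (39 − 34.5764)²/34.5764 = 0.5659
  (25 − 28.5022)²/28.5022 = 0.4303
  (25 − 17.7555)²/17.7555 = 2.9559
χ² = 2.2351 + 0.4964 + 0.3774 + 2.5924 + 2.5484 + 0.5659 + 0.4303 + 2.9559 = 12.202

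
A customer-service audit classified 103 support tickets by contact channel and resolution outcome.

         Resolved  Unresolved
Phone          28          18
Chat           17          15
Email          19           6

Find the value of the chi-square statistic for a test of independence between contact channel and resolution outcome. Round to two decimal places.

3.18

Row totals: 46, 32, 25. Column totals: 64, 39. Grand total N = 103.
Expected counts (row total × column total / N):
  Phone, Resolved: 46×64/103 = 28.583
  Phone, Unresolved: 46×39/103 = 17.417
  Chat, Resolved: 32×64/103 = 19.883
  Chat, Unresolved: 32×39/103 = 12.117
  Email, Resolved: 25×64/103 = 15.534
  Email, Unresolved: 25×39/103 = 9.466
Contributions (O − E)²/E:
  (28 − 28.583)²/28.583 = 0.0119
  (18 − 17.417)²/17.417 = 0.0195
  (17 − 19.883)²/19.883 = 0.4180
  (15 − 12.117)²/12.117 = 0.6860
  (19 − 15.534)²/15.534 = 0.7733
  (6 − 9.466)²/9.466 = 1.2691
χ² = 0.0119 + 0.0195 + 0.4180 + 0.6860 + 0.7733 + 1.2691 = 3.18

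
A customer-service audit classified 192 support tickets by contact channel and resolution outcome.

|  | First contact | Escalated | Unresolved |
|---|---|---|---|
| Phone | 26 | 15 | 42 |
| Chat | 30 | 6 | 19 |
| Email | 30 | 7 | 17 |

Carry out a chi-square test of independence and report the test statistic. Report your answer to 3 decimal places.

10.870

Row totals: 83, 55, 54. Column totals: 86, 28, 78. Grand total N = 192.
Expected counts (row total × column total / N):
  Phone, First contact: 83×86/192 = 37.1771
  Phone, Escalated: 83×28/192 = 12.1042
  Phone, Unresolved: 83×78/192 = 33.7188
  Chat, First contact: 55×86/192 = 24.6354
  Chat, Escalated: 55×28/192 = 8.0208
  Chat, Unresolved: 55×78/192 = 22.3438
  Email, First contact: 54×86/192 = 24.1875
  Email, Escalated: 54×28/192 = 7.8750
  Email, Unresolved: 54×78/192 = 21.9375
Contributions (O − E)²/E:
  (26 − 37.1771)²/37.1771 = 3.3603
  (15 − 12.1042)²/12.1042 = 0.6928
  (42 − 33.7188)²/33.7188 = 2.0338
  (30 − 24.6354)²/24.6354 = 1.1682
  (6 − 8.0208)²/8.0208 = 0.5091
  (19 − 22.3438)²/22.3438 = 0.5004
  (30 − 24.1875)²/24.1875 = 1.3968
  (7 − 7.8750)²/7.8750 = 0.0972
  (17 − 21.9375)²/21.9375 = 1.1113
χ² = 3.3603 + 0.6928 + 2.0338 + 1.1682 + 0.5091 + 0.5004 + 1.3968 + 0.0972 + 1.1113 = 10.870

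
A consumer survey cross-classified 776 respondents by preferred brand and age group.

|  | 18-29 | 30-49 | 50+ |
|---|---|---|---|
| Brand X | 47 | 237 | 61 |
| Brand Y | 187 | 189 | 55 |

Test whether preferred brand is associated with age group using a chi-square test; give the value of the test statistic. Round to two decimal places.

80.94

Row totals: 345, 431. Column totals: 234, 426, 116. Grand total N = 776.
Expected counts (row total × column total / N):
  Brand X, 18-29: 345×234/776 = 104.034
  Brand X, 30-49: 345×426/776 = 189.394
  Brand X, 50+: 345×116/776 = 51.572
  Brand Y, 18-29: 431×234/776 = 129.966
  Brand Y, 30-49: 431×426/776 = 236.606
  Brand Y, 50+: 431×116/776 = 64.428
Contributions (O − E)²/E:
  (47 − 104.034)²/104.034 = 31.2674
  (237 − 189.394)²/189.394 = 11.9662
  (61 − 51.572)²/51.572 = 1.7236
  (187 − 129.966)²/129.966 = 25.0287
  (189 − 236.606)²/236.606 = 9.5785
  (55 − 64.428)²/64.428 = 1.3796
χ² = 31.2674 + 11.9662 + 1.7236 + 25.0287 + 9.5785 + 1.3796 = 80.94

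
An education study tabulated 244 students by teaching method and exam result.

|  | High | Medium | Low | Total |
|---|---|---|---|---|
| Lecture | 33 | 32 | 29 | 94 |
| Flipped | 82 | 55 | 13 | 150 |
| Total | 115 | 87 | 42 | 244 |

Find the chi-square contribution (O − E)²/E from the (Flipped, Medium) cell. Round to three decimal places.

Row total (Flipped) = 150; column total (Medium) = 87; N = 244.
Expected count E = 150 × 87 / 244 = 53.4836.
Contribution = (O − E)²/E = (55 − 53.4836)² / 53.4836 = 0.043.

0.043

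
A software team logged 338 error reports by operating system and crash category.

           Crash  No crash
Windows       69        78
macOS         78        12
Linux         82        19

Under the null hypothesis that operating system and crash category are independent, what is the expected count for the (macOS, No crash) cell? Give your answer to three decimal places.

Row total (macOS) = 90; column total (No crash) = 109; grand total N = 338.
Expected count = (row total × column total) / N = 90 × 109 / 338 = 29.024.

29.024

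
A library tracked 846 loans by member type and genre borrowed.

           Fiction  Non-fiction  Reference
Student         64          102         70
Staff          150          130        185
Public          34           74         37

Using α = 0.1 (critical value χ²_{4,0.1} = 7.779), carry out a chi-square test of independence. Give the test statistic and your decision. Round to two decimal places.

Row totals: 236, 465, 145. Column totals: 248, 306, 292. Grand total N = 846.
Expected counts (row total × column total / N):
  Student, Fiction: 236×248/846 = 69.182
  Student, Non-fiction: 236×306/846 = 85.362
  Student, Reference: 236×292/846 = 81.456
  Staff, Fiction: 465×248/846 = 136.312
  Staff, Non-fiction: 465×306/846 = 168.191
  Staff, Reference: 465×292/846 = 160.496
  Public, Fiction: 145×248/846 = 42.506
  Public, Non-fiction: 145×306/846 = 52.447
  Public, Reference: 145×292/846 = 50.047
Contributions (O − E)²/E:
  (64 − 69.182)²/69.182 = 0.3882
  (102 − 85.362)²/85.362 = 3.2429
  (70 − 81.456)²/81.456 = 1.6112
  (150 − 136.312)²/136.312 = 1.3745
  (130 − 168.191)²/168.191 = 8.6720
  (185 − 160.496)²/160.496 = 3.7412
  (34 − 42.506)²/42.506 = 1.7022
  (74 − 52.447)²/52.447 = 8.8572
  (37 − 50.047)²/50.047 = 3.4013
χ² = 0.3882 + 3.2429 + 1.6112 + 1.3745 + 8.6720 + 3.7412 + 1.7022 + 8.8572 + 3.4013 = 32.99
df = (3−1)(3−1) = 4. Since 32.99 > 7.779, reject the null hypothesis of independence at α = 0.1.

32.99; reject H₀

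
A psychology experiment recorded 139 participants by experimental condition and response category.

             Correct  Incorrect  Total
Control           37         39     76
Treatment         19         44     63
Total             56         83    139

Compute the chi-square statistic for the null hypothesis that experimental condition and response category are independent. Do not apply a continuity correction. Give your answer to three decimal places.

Grand total N = 139.
Expected counts (row total × column total / N):
  Control, Correct: 76×56/139 = 30.6187
  Control, Incorrect: 76×83/139 = 45.3813
  Treatment, Correct: 63×56/139 = 25.3813
  Treatment, Incorrect: 63×83/139 = 37.6187
Contributions (O − E)²/E:
  (37 − 30.6187)²/30.6187 = 1.3299
  (39 − 45.3813)²/45.3813 = 0.8973
  (19 − 25.3813)²/25.3813 = 1.6044
  (44 − 37.6187)²/37.6187 = 1.0825
χ² = 1.3299 + 0.8973 + 1.6044 + 1.0825 = 4.914

4.914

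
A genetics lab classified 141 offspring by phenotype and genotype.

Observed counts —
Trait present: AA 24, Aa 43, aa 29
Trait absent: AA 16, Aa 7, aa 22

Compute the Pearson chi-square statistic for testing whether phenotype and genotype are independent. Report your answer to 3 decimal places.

11.544

Row totals: 96, 45. Column totals: 40, 50, 51. Grand total N = 141.
Expected counts (row total × column total / N):
  Trait present, AA: 96×40/141 = 27.2340
  Trait present, Aa: 96×50/141 = 34.0426
  Trait present, aa: 96×51/141 = 34.7234
  Trait absent, AA: 45×40/141 = 12.7660
  Trait absent, Aa: 45×50/141 = 15.9574
  Trait absent, aa: 45×51/141 = 16.2766
Contributions (O − E)²/E:
  (24 − 27.2340)²/27.2340 = 0.3840
  (43 − 34.0426)²/34.0426 = 2.3569
  (29 − 34.7234)²/34.7234 = 0.9434
  (16 − 12.7660)²/12.7660 = 0.8193
  (7 − 15.9574)²/15.9574 = 5.0281
  (22 − 16.2766)²/16.2766 = 2.0125
χ² = 0.3840 + 2.3569 + 0.9434 + 0.8193 + 5.0281 + 2.0125 = 11.544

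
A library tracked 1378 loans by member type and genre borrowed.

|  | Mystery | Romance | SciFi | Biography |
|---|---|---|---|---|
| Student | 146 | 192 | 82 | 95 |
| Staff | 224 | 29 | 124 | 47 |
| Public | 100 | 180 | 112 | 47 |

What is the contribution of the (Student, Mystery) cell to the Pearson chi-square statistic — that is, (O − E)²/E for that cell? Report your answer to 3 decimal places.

Row total (Student) = 515; column total (Mystery) = 470; N = 1378.
Expected count E = 515 × 470 / 1378 = 175.6531.
Contribution = (O − E)²/E = (146 − 175.6531)² / 175.6531 = 5.006.

5.006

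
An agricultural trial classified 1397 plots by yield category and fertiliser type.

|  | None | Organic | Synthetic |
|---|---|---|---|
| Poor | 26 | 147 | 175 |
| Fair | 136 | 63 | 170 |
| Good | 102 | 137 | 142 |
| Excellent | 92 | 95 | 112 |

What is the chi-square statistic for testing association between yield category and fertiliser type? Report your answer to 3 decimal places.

Row totals: 348, 369, 381, 299. Column totals: 356, 442, 599. Grand total N = 1397.
Expected counts (row total × column total / N):
  Poor, None: 348×356/1397 = 88.6815
  Poor, Organic: 348×442/1397 = 110.1045
  Poor, Synthetic: 348×599/1397 = 149.2140
  Fair, None: 369×356/1397 = 94.0329
  Fair, Organic: 369×442/1397 = 116.7487
  Fair, Synthetic: 369×599/1397 = 158.2183
  Good, None: 381×356/1397 = 97.0909
  Good, Organic: 381×442/1397 = 120.5455
  Good, Synthetic: 381×599/1397 = 163.3636
  Excellent, None: 299×356/1397 = 76.1947
  Excellent, Organic: 299×442/1397 = 94.6013
  Excellent, Synthetic: 299×599/1397 = 128.2040
Contributions (O − E)²/E:
  (26 − 88.6815)²/88.6815 = 44.3043
  (147 − 110.1045)²/110.1045 = 12.3635
  (175 − 149.2140)²/149.2140 = 4.4561
  (136 − 94.0329)²/94.0329 = 18.7300
  (63 − 116.7487)²/116.7487 = 24.7448
  (170 − 158.2183)²/158.2183 = 0.8773
  (102 − 97.0909)²/97.0909 = 0.2482
  (137 − 120.5455)²/120.5455 = 2.2460
  (142 − 163.3636)²/163.3636 = 2.7938
  (92 − 76.1947)²/76.1947 = 3.2785
  (95 − 94.6013)²/94.6013 = 0.0017
  (112 − 128.2040)²/128.2040 = 2.0481
χ² = 44.3043 + 12.3635 + 4.4561 + 18.7300 + 24.7448 + 0.8773 + 0.2482 + 2.2460 + 2.7938 + 3.2785 + 0.0017 + 2.0481 = 116.092

116.092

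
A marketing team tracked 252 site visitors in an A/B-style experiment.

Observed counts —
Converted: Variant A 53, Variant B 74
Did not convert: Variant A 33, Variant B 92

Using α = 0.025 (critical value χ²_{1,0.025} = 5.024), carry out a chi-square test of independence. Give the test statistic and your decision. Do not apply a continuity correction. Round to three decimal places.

6.588; reject H₀

Row totals: 127, 125. Column totals: 86, 166. Grand total N = 252.
Expected counts (row total × column total / N):
  Converted, Variant A: 127×86/252 = 43.3413
  Converted, Variant B: 127×166/252 = 83.6587
  Did not convert, Variant A: 125×86/252 = 42.6587
  Did not convert, Variant B: 125×166/252 = 82.3413
Contributions (O − E)²/E:
  (53 − 43.3413)²/43.3413 = 2.1525
  (74 − 83.6587)²/83.6587 = 1.1151
  (33 − 42.6587)²/42.6587 = 2.1869
  (92 − 82.3413)²/82.3413 = 1.1330
χ² = 2.1525 + 1.1151 + 2.1869 + 1.1330 = 6.588
df = (2−1)(2−1) = 1. Since 6.588 > 5.024, reject the null hypothesis of independence at α = 0.025.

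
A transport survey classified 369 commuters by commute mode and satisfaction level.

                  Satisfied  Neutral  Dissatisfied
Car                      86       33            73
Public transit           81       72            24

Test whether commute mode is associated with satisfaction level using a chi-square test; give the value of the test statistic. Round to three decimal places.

Row totals: 192, 177. Column totals: 167, 105, 97. Grand total N = 369.
Expected counts (row total × column total / N):
  Car, Satisfied: 192×167/369 = 86.8943
  Car, Neutral: 192×105/369 = 54.6341
  Car, Dissatisfied: 192×97/369 = 50.4715
  Public transit, Satisfied: 177×167/369 = 80.1057
  Public transit, Neutral: 177×105/369 = 50.3659
  Public transit, Dissatisfied: 177×97/369 = 46.5285
Contributions (O − E)²/E:
  (86 − 86.8943)²/86.8943 = 0.0092
  (33 − 54.6341)²/54.6341 = 8.5667
  (73 − 50.4715)²/50.4715 = 10.0558
  (81 − 80.1057)²/80.1057 = 0.0100
  (72 − 50.3659)²/50.3659 = 9.2927
  (24 − 46.5285)²/46.5285 = 10.9080
χ² = 0.0092 + 8.5667 + 10.0558 + 0.0100 + 9.2927 + 10.9080 = 38.842

38.842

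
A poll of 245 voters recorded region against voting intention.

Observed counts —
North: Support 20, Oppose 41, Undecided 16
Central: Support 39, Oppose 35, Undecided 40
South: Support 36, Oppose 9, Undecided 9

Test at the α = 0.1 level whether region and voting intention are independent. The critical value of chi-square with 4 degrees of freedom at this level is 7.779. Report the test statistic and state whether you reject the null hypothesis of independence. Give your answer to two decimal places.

34.01; reject H₀

Row totals: 77, 114, 54. Column totals: 95, 85, 65. Grand total N = 245.
Expected counts (row total × column total / N):
  North, Support: 77×95/245 = 29.857
  North, Oppose: 77×85/245 = 26.714
  North, Undecided: 77×65/245 = 20.429
  Central, Support: 114×95/245 = 44.204
  Central, Oppose: 114×85/245 = 39.551
  Central, Undecided: 114×65/245 = 30.245
  South, Support: 54×95/245 = 20.939
  South, Oppose: 54×85/245 = 18.735
  South, Undecided: 54×65/245 = 14.327
Contributions (O − E)²/E:
  (20 − 29.857)²/29.857 = 3.2542
  (41 − 26.714)²/26.714 = 7.6398
  (16 − 20.429)²/20.429 = 0.9602
  (39 − 44.204)²/44.204 = 0.6127
  (35 − 39.551)²/39.551 = 0.5237
  (40 − 30.245)²/30.245 = 3.1463
  (36 − 20.939)²/20.939 = 10.8331
  (9 − 18.735)²/18.735 = 5.0585
  (9 − 14.327)²/14.327 = 1.9807
χ² = 3.2542 + 7.6398 + 0.9602 + 0.6127 + 0.5237 + 3.1463 + 10.8331 + 5.0585 + 1.9807 = 34.01
df = (3−1)(3−1) = 4. Since 34.01 > 7.779, reject the null hypothesis of independence at α = 0.1.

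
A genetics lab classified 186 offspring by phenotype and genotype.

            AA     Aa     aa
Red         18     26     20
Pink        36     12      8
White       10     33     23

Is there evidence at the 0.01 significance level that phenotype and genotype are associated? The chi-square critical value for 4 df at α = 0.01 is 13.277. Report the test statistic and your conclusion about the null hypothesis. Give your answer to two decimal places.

34.20; reject H₀

Row totals: 64, 56, 66. Column totals: 64, 71, 51. Grand total N = 186.
Expected counts (row total × column total / N):
  Red, AA: 64×64/186 = 22.022
  Red, Aa: 64×71/186 = 24.430
  Red, aa: 64×51/186 = 17.548
  Pink, AA: 56×64/186 = 19.269
  Pink, Aa: 56×71/186 = 21.376
  Pink, aa: 56×51/186 = 15.355
  White, AA: 66×64/186 = 22.710
  White, Aa: 66×71/186 = 25.194
  White, aa: 66×51/186 = 18.097
Contributions (O − E)²/E:
  (18 − 22.022)²/22.022 = 0.7346
  (26 − 24.430)²/24.430 = 0.1009
  (20 − 17.548)²/17.548 = 0.3426
  (36 − 19.269)²/19.269 = 14.5273
  (12 − 21.376)²/21.376 = 4.1125
  (8 − 15.355)²/15.355 = 3.5230
  (10 − 22.710)²/22.710 = 7.1133
  (33 − 25.194)²/25.194 = 2.4186
  (23 − 18.097)²/18.097 = 1.3284
χ² = 0.7346 + 0.1009 + 0.3426 + 14.5273 + 4.1125 + 3.5230 + 7.1133 + 2.4186 + 1.3284 = 34.20
df = (3−1)(3−1) = 4. Since 34.20 > 13.277, reject the null hypothesis of independence at α = 0.01.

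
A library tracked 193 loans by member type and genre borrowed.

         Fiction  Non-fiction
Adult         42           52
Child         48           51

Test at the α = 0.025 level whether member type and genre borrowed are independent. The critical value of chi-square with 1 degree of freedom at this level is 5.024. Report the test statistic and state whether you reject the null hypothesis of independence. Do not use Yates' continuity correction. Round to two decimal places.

Row totals: 94, 99. Column totals: 90, 103. Grand total N = 193.
Expected counts (row total × column total / N):
  Adult, Fiction: 94×90/193 = 43.834
  Adult, Non-fiction: 94×103/193 = 50.166
  Child, Fiction: 99×90/193 = 46.166
  Child, Non-fiction: 99×103/193 = 52.834
Contributions (O − E)²/E:
  (42 − 43.834)²/43.834 = 0.0767
  (52 − 50.166)²/50.166 = 0.0670
  (48 − 46.166)²/46.166 = 0.0729
  (51 − 52.834)²/52.834 = 0.0637
χ² = 0.0767 + 0.0670 + 0.0729 + 0.0637 = 0.28
df = (2−1)(2−1) = 1. Since 0.28 < 5.024, fail to reject the null hypothesis of independence at α = 0.025.

0.28; fail to reject H₀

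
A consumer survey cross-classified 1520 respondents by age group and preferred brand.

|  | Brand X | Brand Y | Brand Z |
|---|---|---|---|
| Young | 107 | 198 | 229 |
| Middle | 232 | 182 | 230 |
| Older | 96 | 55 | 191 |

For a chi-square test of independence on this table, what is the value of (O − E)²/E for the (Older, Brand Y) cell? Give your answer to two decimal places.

18.78

Row total (Older) = 342; column total (Brand Y) = 435; N = 1520.
Expected count E = 342 × 435 / 1520 = 97.875.
Contribution = (O − E)²/E = (55 − 97.875)² / 97.875 = 18.78.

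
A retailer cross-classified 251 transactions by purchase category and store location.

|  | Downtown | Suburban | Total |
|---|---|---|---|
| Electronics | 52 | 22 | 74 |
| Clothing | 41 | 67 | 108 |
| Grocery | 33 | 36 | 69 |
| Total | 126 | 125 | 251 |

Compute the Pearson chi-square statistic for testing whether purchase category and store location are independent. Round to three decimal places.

Grand total N = 251.
Expected counts (row total × column total / N):
  Electronics, Downtown: 74×126/251 = 37.1474
  Electronics, Suburban: 74×125/251 = 36.8526
  Clothing, Downtown: 108×126/251 = 54.2151
  Clothing, Suburban: 108×125/251 = 53.7849
  Grocery, Downtown: 69×126/251 = 34.6375
  Grocery, Suburban: 69×125/251 = 34.3625
Contributions (O − E)²/E:
  (52 − 37.1474)²/37.1474 = 5.9385
  (22 − 36.8526)²/36.8526 = 5.9860
  (41 − 54.2151)²/54.2151 = 3.2212
  (67 − 53.7849)²/53.7849 = 3.2470
  (33 − 34.6375)²/34.6375 = 0.0774
  (36 − 34.3625)²/34.3625 = 0.0780
χ² = 5.9385 + 5.9860 + 3.2212 + 3.2470 + 0.0774 + 0.0780 = 18.548

18.548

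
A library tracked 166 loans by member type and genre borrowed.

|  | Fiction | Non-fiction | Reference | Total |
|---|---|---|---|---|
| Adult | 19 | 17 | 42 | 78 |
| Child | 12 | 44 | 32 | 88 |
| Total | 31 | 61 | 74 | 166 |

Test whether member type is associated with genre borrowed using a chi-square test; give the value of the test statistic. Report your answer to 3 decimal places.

Grand total N = 166.
Expected counts (row total × column total / N):
  Adult, Fiction: 78×31/166 = 14.5663
  Adult, Non-fiction: 78×61/166 = 28.6627
  Adult, Reference: 78×74/166 = 34.7711
  Child, Fiction: 88×31/166 = 16.4337
  Child, Non-fiction: 88×61/166 = 32.3373
  Child, Reference: 88×74/166 = 39.2289
Contributions (O − E)²/E:
  (19 − 14.5663)²/14.5663 = 1.3495
  (17 − 28.6627)²/28.6627 = 4.7455
  (42 − 34.7711)²/34.7711 = 1.5029
  (12 − 16.4337)²/16.4337 = 1.1962
  (44 − 32.3373)²/32.3373 = 4.2062
  (32 − 39.2289)²/39.2289 = 1.3321
χ² = 1.3495 + 4.7455 + 1.5029 + 1.1962 + 4.2062 + 1.3321 = 14.332

14.332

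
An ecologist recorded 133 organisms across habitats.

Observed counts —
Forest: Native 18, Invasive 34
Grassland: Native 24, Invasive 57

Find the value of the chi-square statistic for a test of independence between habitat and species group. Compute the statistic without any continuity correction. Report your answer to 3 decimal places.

Row totals: 52, 81. Column totals: 42, 91. Grand total N = 133.
Expected counts (row total × column total / N):
  Forest, Native: 52×42/133 = 16.4211
  Forest, Invasive: 52×91/133 = 35.5789
  Grassland, Native: 81×42/133 = 25.5789
  Grassland, Invasive: 81×91/133 = 55.4211
Contributions (O − E)²/E:
  (18 − 16.4211)²/16.4211 = 0.1518
  (34 − 35.5789)²/35.5789 = 0.0701
  (24 − 25.5789)²/25.5789 = 0.0975
  (57 − 55.4211)²/55.4211 = 0.0450
χ² = 0.1518 + 0.0701 + 0.0975 + 0.0450 = 0.364

0.364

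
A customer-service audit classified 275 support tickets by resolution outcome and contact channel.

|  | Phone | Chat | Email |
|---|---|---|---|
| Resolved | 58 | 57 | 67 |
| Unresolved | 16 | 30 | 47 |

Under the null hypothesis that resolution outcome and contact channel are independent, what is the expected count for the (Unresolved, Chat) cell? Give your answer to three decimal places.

Row total (Unresolved) = 93; column total (Chat) = 87; grand total N = 275.
Expected count = (row total × column total) / N = 93 × 87 / 275 = 29.422.

29.422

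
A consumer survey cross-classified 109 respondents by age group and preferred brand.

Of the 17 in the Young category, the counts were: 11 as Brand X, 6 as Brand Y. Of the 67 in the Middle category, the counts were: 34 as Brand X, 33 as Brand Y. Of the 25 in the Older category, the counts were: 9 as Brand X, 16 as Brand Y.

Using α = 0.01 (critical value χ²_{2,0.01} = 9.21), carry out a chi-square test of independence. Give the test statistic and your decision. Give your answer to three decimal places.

3.437; fail to reject H₀

Row totals: 17, 67, 25. Column totals: 54, 55. Grand total N = 109.
Expected counts (row total × column total / N):
  Young, Brand X: 17×54/109 = 8.4220
  Young, Brand Y: 17×55/109 = 8.5780
  Middle, Brand X: 67×54/109 = 33.1927
  Middle, Brand Y: 67×55/109 = 33.8073
  Older, Brand X: 25×54/109 = 12.3853
  Older, Brand Y: 25×55/109 = 12.6147
Contributions (O − E)²/E:
  (11 − 8.4220)²/8.4220 = 0.7891
  (6 − 8.5780)²/8.5780 = 0.7748
  (34 − 33.1927)²/33.1927 = 0.0196
  (33 − 33.8073)²/33.8073 = 0.0193
  (9 − 12.3853)²/12.3853 = 0.9253
  (16 − 12.6147)²/12.6147 = 0.9085
χ² = 0.7891 + 0.7748 + 0.0196 + 0.0193 + 0.9253 + 0.9085 = 3.437
df = (3−1)(2−1) = 2. Since 3.437 < 9.21, fail to reject the null hypothesis of independence at α = 0.01.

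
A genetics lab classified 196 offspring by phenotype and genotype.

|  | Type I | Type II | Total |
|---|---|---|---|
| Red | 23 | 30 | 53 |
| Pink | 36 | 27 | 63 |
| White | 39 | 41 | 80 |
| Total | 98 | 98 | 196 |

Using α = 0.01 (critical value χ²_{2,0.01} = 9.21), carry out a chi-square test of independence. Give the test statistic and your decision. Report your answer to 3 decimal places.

2.260; fail to reject H₀

Grand total N = 196.
Expected counts (row total × column total / N):
  Red, Type I: 53×98/196 = 26.5000
  Red, Type II: 53×98/196 = 26.5000
  Pink, Type I: 63×98/196 = 31.5000
  Pink, Type II: 63×98/196 = 31.5000
  White, Type I: 80×98/196 = 40.0000
  White, Type II: 80×98/196 = 40.0000
Contributions (O − E)²/E:
  (23 − 26.5000)²/26.5000 = 0.4623
  (30 − 26.5000)²/26.5000 = 0.4623
  (36 − 31.5000)²/31.5000 = 0.6429
  (27 − 31.5000)²/31.5000 = 0.6429
  (39 − 40.0000)²/40.0000 = 0.0250
  (41 − 40.0000)²/40.0000 = 0.0250
χ² = 0.4623 + 0.4623 + 0.6429 + 0.6429 + 0.0250 + 0.0250 = 2.260
df = (3−1)(2−1) = 2. Since 2.260 < 9.21, fail to reject the null hypothesis of independence at α = 0.01.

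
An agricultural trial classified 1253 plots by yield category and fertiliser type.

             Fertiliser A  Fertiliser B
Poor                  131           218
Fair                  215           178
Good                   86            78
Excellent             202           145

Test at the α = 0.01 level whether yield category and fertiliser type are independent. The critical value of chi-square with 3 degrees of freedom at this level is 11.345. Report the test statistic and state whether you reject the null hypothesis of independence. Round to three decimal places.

Row totals: 349, 393, 164, 347. Column totals: 634, 619. Grand total N = 1253.
Expected counts (row total × column total / N):
  Poor, Fertiliser A: 349×634/1253 = 176.5890
  Poor, Fertiliser B: 349×619/1253 = 172.4110
  Fair, Fertiliser A: 393×634/1253 = 198.8524
  Fair, Fertiliser B: 393×619/1253 = 194.1476
  Good, Fertiliser A: 164×634/1253 = 82.9816
  Good, Fertiliser B: 164×619/1253 = 81.0184
  Excellent, Fertiliser A: 347×634/1253 = 175.5770
  Excellent, Fertiliser B: 347×619/1253 = 171.4230
Contributions (O − E)²/E:
  (131 − 176.5890)²/176.5890 = 11.7695
  (218 − 172.4110)²/172.4110 = 12.0547
  (215 − 198.8524)²/198.8524 = 1.3112
  (178 − 194.1476)²/194.1476 = 1.3430
  (86 − 82.9816)²/82.9816 = 0.1098
  (78 − 81.0184)²/81.0184 = 0.1125
  (202 − 175.5770)²/175.5770 = 3.9765
  (145 − 171.4230)²/171.4230 = 4.0728
χ² = 11.7695 + 12.0547 + 1.3112 + 1.3430 + 0.1098 + 0.1125 + 3.9765 + 4.0728 = 34.750
df = (4−1)(2−1) = 3. Since 34.750 > 11.345, reject the null hypothesis of independence at α = 0.01.

34.750; reject H₀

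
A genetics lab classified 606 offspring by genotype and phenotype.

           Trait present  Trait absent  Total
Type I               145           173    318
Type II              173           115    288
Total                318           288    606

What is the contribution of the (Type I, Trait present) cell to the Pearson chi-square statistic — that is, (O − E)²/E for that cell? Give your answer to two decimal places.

Row total (Type I) = 318; column total (Trait present) = 318; N = 606.
Expected count E = 318 × 318 / 606 = 166.871.
Contribution = (O − E)²/E = (145 − 166.871)² / 166.871 = 2.87.

2.87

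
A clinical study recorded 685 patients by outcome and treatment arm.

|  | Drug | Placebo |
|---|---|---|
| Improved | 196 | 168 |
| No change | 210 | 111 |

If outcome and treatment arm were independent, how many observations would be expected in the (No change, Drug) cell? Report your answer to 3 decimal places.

Row total (No change) = 321; column total (Drug) = 406; grand total N = 685.
Expected count = (row total × column total) / N = 321 × 406 / 685 = 190.257.

190.257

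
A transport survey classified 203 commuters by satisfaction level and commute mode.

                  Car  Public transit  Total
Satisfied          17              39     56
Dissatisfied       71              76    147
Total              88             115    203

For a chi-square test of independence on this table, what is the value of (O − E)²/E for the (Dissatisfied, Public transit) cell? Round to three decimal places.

Row total (Dissatisfied) = 147; column total (Public transit) = 115; N = 203.
Expected count E = 147 × 115 / 203 = 83.2759.
Contribution = (O − E)²/E = (76 − 83.2759)² / 83.2759 = 0.636.

0.636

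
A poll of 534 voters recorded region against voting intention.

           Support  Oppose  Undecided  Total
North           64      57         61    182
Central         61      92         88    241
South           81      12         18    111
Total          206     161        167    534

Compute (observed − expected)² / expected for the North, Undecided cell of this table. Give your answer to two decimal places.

0.29

Row total (North) = 182; column total (Undecided) = 167; N = 534.
Expected count E = 182 × 167 / 534 = 56.918.
Contribution = (O − E)²/E = (61 − 56.918)² / 56.918 = 0.29.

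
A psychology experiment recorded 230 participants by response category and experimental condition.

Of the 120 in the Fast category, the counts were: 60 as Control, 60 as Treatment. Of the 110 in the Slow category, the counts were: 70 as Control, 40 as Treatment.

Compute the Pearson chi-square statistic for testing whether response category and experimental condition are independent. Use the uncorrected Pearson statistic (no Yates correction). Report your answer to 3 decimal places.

Row totals: 120, 110. Column totals: 130, 100. Grand total N = 230.
Expected counts (row total × column total / N):
  Fast, Control: 120×130/230 = 67.8261
  Fast, Treatment: 120×100/230 = 52.1739
  Slow, Control: 110×130/230 = 62.1739
  Slow, Treatment: 110×100/230 = 47.8261
Contributions (O − E)²/E:
  (60 − 67.8261)²/67.8261 = 0.9030
  (60 − 52.1739)²/52.1739 = 1.1739
  (70 − 62.1739)²/62.1739 = 0.9851
  (40 − 47.8261)²/47.8261 = 1.2806
χ² = 0.9030 + 1.1739 + 0.9851 + 1.2806 = 4.343

4.343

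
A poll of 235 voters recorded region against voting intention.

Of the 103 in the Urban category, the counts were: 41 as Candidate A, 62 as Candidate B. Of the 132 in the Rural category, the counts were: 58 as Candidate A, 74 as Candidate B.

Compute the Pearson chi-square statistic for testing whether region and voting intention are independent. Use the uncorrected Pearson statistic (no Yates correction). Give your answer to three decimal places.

Row totals: 103, 132. Column totals: 99, 136. Grand total N = 235.
Expected counts (row total × column total / N):
  Urban, Candidate A: 103×99/235 = 43.3915
  Urban, Candidate B: 103×136/235 = 59.6085
  Rural, Candidate A: 132×99/235 = 55.6085
  Rural, Candidate B: 132×136/235 = 76.3915
Contributions (O − E)²/E:
  (41 − 43.3915)²/43.3915 = 0.1318
  (62 − 59.6085)²/59.6085 = 0.0959
  (58 − 55.6085)²/55.6085 = 0.1028
  (74 − 76.3915)²/76.3915 = 0.0749
χ² = 0.1318 + 0.0959 + 0.1028 + 0.0749 = 0.405

0.405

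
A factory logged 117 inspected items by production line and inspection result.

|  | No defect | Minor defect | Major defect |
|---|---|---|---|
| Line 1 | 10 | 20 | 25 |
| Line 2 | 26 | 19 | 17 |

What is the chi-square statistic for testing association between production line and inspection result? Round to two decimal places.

8.27

Row totals: 55, 62. Column totals: 36, 39, 42. Grand total N = 117.
Expected counts (row total × column total / N):
  Line 1, No defect: 55×36/117 = 16.923
  Line 1, Minor defect: 55×39/117 = 18.333
  Line 1, Major defect: 55×42/117 = 19.744
  Line 2, No defect: 62×36/117 = 19.077
  Line 2, Minor defect: 62×39/117 = 20.667
  Line 2, Major defect: 62×42/117 = 22.256
Contributions (O − E)²/E:
  (10 − 16.923)²/16.923 = 2.8321
  (20 − 18.333)²/18.333 = 0.1516
  (25 − 19.744)²/19.744 = 1.3992
  (26 − 19.077)²/19.077 = 2.5123
  (19 − 20.667)²/20.667 = 0.1345
  (17 − 22.256)²/22.256 = 1.2413
χ² = 2.8321 + 0.1516 + 1.3992 + 2.5123 + 0.1345 + 1.2413 = 8.27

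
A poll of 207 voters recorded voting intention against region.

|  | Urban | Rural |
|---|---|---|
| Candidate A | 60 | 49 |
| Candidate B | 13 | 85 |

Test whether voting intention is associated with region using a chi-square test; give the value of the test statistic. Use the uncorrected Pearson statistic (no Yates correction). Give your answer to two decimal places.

39.46

Row totals: 109, 98. Column totals: 73, 134. Grand total N = 207.
Expected counts (row total × column total / N):
  Candidate A, Urban: 109×73/207 = 38.440
  Candidate A, Rural: 109×134/207 = 70.560
  Candidate B, Urban: 98×73/207 = 34.560
  Candidate B, Rural: 98×134/207 = 63.440
Contributions (O − E)²/E:
  (60 − 38.440)²/38.440 = 12.0924
  (49 − 70.560)²/70.560 = 6.5878
  (13 − 34.560)²/34.560 = 13.4500
  (85 − 63.440)²/63.440 = 7.3271
χ² = 12.0924 + 6.5878 + 13.4500 + 7.3271 = 39.46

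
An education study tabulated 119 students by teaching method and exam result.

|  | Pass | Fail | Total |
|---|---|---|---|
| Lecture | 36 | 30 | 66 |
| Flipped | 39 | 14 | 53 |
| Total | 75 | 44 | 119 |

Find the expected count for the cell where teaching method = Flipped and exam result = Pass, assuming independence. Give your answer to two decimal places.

33.40

Row total (Flipped) = 53; column total (Pass) = 75; grand total N = 119.
Expected count = (row total × column total) / N = 53 × 75 / 119 = 33.40.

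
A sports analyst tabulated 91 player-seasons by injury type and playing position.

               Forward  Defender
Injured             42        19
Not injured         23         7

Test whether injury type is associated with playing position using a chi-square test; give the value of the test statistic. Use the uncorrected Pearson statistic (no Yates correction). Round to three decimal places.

0.602

Row totals: 61, 30. Column totals: 65, 26. Grand total N = 91.
Expected counts (row total × column total / N):
  Injured, Forward: 61×65/91 = 43.5714
  Injured, Defender: 61×26/91 = 17.4286
  Not injured, Forward: 30×65/91 = 21.4286
  Not injured, Defender: 30×26/91 = 8.5714
Contributions (O − E)²/E:
  (42 − 43.5714)²/43.5714 = 0.0567
  (19 − 17.4286)²/17.4286 = 0.1417
  (23 − 21.4286)²/21.4286 = 0.1152
  (7 − 8.5714)²/8.5714 = 0.2881
χ² = 0.0567 + 0.1417 + 0.1152 + 0.2881 = 0.602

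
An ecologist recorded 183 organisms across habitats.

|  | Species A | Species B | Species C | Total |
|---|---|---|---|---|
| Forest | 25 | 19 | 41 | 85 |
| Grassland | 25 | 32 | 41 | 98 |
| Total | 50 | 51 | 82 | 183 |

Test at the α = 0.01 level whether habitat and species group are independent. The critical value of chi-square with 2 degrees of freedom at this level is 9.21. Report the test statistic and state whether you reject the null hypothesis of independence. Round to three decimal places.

Grand total N = 183.
Expected counts (row total × column total / N):
  Forest, Species A: 85×50/183 = 23.2240
  Forest, Species B: 85×51/183 = 23.6885
  Forest, Species C: 85×82/183 = 38.0874
  Grassland, Species A: 98×50/183 = 26.7760
  Grassland, Species B: 98×51/183 = 27.3115
  Grassland, Species C: 98×82/183 = 43.9126
Contributions (O − E)²/E:
  (25 − 23.2240)²/23.2240 = 0.1358
  (19 − 23.6885)²/23.6885 = 0.9280
  (41 − 38.0874)²/38.0874 = 0.2227
  (25 − 26.7760)²/26.7760 = 0.1178
  (32 − 27.3115)²/27.3115 = 0.8049
  (41 − 43.9126)²/43.9126 = 0.1932
χ² = 0.1358 + 0.9280 + 0.2227 + 0.1178 + 0.8049 + 0.1932 = 2.402
df = (2−1)(3−1) = 2. Since 2.402 < 9.21, fail to reject the null hypothesis of independence at α = 0.01.

2.402; fail to reject H₀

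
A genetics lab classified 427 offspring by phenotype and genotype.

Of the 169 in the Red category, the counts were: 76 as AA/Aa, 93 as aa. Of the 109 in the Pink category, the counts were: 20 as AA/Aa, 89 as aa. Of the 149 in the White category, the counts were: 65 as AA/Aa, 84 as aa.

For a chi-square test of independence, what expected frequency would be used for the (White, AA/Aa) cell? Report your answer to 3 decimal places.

56.180

Row total (White) = 149; column total (AA/Aa) = 161; grand total N = 427.
Expected count = (row total × column total) / N = 149 × 161 / 427 = 56.180.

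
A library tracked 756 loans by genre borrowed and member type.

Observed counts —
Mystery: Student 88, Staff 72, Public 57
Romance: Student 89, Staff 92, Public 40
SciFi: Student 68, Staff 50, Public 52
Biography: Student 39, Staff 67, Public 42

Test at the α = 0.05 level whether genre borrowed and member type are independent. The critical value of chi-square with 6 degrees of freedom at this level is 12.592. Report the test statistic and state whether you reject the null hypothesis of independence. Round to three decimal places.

20.698; reject H₀

Row totals: 217, 221, 170, 148. Column totals: 284, 281, 191. Grand total N = 756.
Expected counts (row total × column total / N):
  Mystery, Student: 217×284/756 = 81.5185
  Mystery, Staff: 217×281/756 = 80.6574
  Mystery, Public: 217×191/756 = 54.8241
  Romance, Student: 221×284/756 = 83.0212
  Romance, Staff: 221×281/756 = 82.1442
  Romance, Public: 221×191/756 = 55.8347
  SciFi, Student: 170×284/756 = 63.8624
  SciFi, Staff: 170×281/756 = 63.1878
  SciFi, Public: 170×191/756 = 42.9497
  Biography, Student: 148×284/756 = 55.5979
  Biography, Staff: 148×281/756 = 55.0106
  Biography, Public: 148×191/756 = 37.3915
Contributions (O − E)²/E:
  (88 − 81.5185)²/81.5185 = 0.5153
  (72 − 80.6574)²/80.6574 = 0.9292
  (57 − 54.8241)²/54.8241 = 0.0864
  (89 − 83.0212)²/83.0212 = 0.4306
  (92 − 82.1442)²/82.1442 = 1.1825
  (40 − 55.8347)²/55.8347 = 4.4907
  (68 − 63.8624)²/63.8624 = 0.2681
  (50 − 63.1878)²/63.1878 = 2.7524
  (52 − 42.9497)²/42.9497 = 1.9071
  (39 − 55.5979)²/55.5979 = 4.9550
  (67 − 55.0106)²/55.0106 = 2.6131
  (42 − 37.3915)²/37.3915 = 0.5680
χ² = 0.5153 + 0.9292 + 0.0864 + 0.4306 + 1.1825 + 4.4907 + 0.2681 + 2.7524 + 1.9071 + 4.9550 + 2.6131 + 0.5680 = 20.698
df = (4−1)(3−1) = 6. Since 20.698 > 12.592, reject the null hypothesis of independence at α = 0.05.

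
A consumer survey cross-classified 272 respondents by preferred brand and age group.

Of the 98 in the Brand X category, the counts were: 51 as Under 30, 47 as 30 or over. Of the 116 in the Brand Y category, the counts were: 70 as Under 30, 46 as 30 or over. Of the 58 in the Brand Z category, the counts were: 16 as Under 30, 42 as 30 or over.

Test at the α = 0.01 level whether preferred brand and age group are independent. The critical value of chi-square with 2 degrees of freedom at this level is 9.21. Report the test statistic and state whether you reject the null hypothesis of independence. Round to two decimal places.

Row totals: 98, 116, 58. Column totals: 137, 135. Grand total N = 272.
Expected counts (row total × column total / N):
  Brand X, Under 30: 98×137/272 = 49.360
  Brand X, 30 or over: 98×135/272 = 48.640
  Brand Y, Under 30: 116×137/272 = 58.426
  Brand Y, 30 or over: 116×135/272 = 57.574
  Brand Z, Under 30: 58×137/272 = 29.213
  Brand Z, 30 or over: 58×135/272 = 28.787
Contributions (O − E)²/E:
  (51 − 49.360)²/49.360 = 0.0545
  (47 − 48.640)²/48.640 = 0.0553
  (70 − 58.426)²/58.426 = 2.2928
  (46 − 57.574)²/57.574 = 2.3267
  (16 − 29.213)²/29.213 = 5.9762
  (42 − 28.787)²/28.787 = 6.0647
χ² = 0.0545 + 0.0553 + 2.2928 + 2.3267 + 5.9762 + 6.0647 = 16.77
df = (3−1)(2−1) = 2. Since 16.77 > 9.21, reject the null hypothesis of independence at α = 0.01.

16.77; reject H₀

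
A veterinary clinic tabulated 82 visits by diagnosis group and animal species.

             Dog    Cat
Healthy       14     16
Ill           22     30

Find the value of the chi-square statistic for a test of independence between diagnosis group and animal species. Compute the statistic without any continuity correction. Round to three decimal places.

0.147

Row totals: 30, 52. Column totals: 36, 46. Grand total N = 82.
Expected counts (row total × column total / N):
  Healthy, Dog: 30×36/82 = 13.1707
  Healthy, Cat: 30×46/82 = 16.8293
  Ill, Dog: 52×36/82 = 22.8293
  Ill, Cat: 52×46/82 = 29.1707
Contributions (O − E)²/E:
  (14 − 13.1707)²/13.1707 = 0.0522
  (16 − 16.8293)²/16.8293 = 0.0409
  (22 − 22.8293)²/22.8293 = 0.0301
  (30 − 29.1707)²/29.1707 = 0.0236
χ² = 0.0522 + 0.0409 + 0.0301 + 0.0236 = 0.147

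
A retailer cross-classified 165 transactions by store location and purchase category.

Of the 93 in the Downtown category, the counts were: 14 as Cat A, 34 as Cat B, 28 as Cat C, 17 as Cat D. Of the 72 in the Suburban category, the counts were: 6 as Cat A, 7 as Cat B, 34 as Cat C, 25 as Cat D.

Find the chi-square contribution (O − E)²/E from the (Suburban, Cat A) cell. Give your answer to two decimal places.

Row total (Suburban) = 72; column total (Cat A) = 20; N = 165.
Expected count E = 72 × 20 / 165 = 8.727.
Contribution = (O − E)²/E = (6 − 8.727)² / 8.727 = 0.85.

0.85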